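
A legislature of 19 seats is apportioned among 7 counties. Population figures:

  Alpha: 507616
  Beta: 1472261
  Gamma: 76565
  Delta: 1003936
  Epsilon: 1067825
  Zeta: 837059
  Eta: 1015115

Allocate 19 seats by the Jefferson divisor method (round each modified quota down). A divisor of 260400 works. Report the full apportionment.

Alpha=1, Beta=5, Gamma=0, Delta=3, Epsilon=4, Zeta=3, Eta=3

With modified divisor 260400: modified quotas Alpha 1.949, Beta 5.654, Gamma 0.294, Delta 3.855, Epsilon 4.101, Zeta 3.215, Eta 3.898.
Rounding down: Alpha 1, Beta 5, Gamma 0, Delta 3, Epsilon 4, Zeta 3, Eta 3 (total 19).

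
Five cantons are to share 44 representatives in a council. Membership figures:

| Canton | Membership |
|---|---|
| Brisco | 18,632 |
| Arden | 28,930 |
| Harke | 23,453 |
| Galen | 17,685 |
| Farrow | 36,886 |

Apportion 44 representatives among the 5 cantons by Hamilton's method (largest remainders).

Brisco 7, Arden 10, Harke 8, Galen 6, Farrow 13

The standard divisor is 125586/44 ≈ 2854.227.
Standard quotas: Brisco 6.5279, Arden 10.1358, Harke 8.2169, Galen 6.1961, Farrow 12.9233.
Lower quotas: Brisco 6, Arden 10, Harke 8, Galen 6, Farrow 12 (sum 42, leaving 2 seats).
Remainders in descending order: Farrow 0.9233, Brisco 0.5279, Harke 0.2169, Galen 0.1961, Arden 0.1358.
Largest remainders: Farrow, Brisco receive the extra seats.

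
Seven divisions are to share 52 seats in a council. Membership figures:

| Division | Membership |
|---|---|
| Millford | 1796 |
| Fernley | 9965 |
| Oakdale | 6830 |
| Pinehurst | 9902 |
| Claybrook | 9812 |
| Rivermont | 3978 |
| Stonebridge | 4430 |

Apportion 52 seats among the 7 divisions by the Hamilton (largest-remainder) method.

Standard divisor: 46713 ÷ 52 ≈ 898.327.
Standard quotas: Millford 1.9993, Fernley 11.0928, Oakdale 7.6030, Pinehurst 11.0227, Claybrook 10.9225, Rivermont 4.4282, Stonebridge 4.9314.
Lower quotas: Millford 1, Fernley 11, Oakdale 7, Pinehurst 11, Claybrook 10, Rivermont 4, Stonebridge 4 (sum 48, leaving 4 seats).
Remainders in descending order: Millford 0.9993, Stonebridge 0.9314, Claybrook 0.9225, Oakdale 0.6030, Rivermont 0.4282, Fernley 0.0928, Pinehurst 0.0227.
The surplus seats go to Millford, Stonebridge, Claybrook, Oakdale.

Millford 2, Fernley 11, Oakdale 8, Pinehurst 11, Claybrook 11, Rivermont 4, Stonebridge 5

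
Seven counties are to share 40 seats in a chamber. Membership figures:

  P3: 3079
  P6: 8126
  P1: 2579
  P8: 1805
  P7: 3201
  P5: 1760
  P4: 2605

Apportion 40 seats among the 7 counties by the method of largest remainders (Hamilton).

Standard divisor: 23155 ÷ 40 ≈ 578.875.
Standard quotas: P3 5.3189, P6 14.0376, P1 4.4552, P8 3.1181, P7 5.5297, P5 3.0404, P4 4.5001.
Lower quotas: P3 5, P6 14, P1 4, P8 3, P7 5, P5 3, P4 4 (sum 38, leaving 2 seats).
Remainders in descending order: P7 0.5297, P4 0.5001, P1 0.4552, P3 0.3189, P8 0.1181, P5 0.0404, P6 0.0376.
Largest remainders: P7, P4 receive the extra seats.

P3 5; P6 14; P1 4; P8 3; P7 6; P5 3; P4 5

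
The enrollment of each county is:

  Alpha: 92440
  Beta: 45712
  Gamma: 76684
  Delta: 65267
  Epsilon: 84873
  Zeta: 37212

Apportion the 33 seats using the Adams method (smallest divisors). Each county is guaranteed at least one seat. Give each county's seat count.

Alpha=8, Beta=4, Gamma=6, Delta=5, Epsilon=7, Zeta=3

Standard divisor 402188/33 ≈ 12187.515; standard quotas: Alpha 7.585, Beta 3.751, Gamma 6.292, Delta 5.355, Epsilon 6.964, Zeta 3.053.
Rounding up gives 8, 4, 7, 6, 7, 4 = 36 seats, so the divisor must be adjusted.
With modified divisor 13130: modified quotas Alpha 7.040, Beta 3.481, Gamma 5.840, Delta 4.971, Epsilon 6.464, Zeta 2.834.
Rounding up: Alpha 8, Beta 4, Gamma 6, Delta 5, Epsilon 7, Zeta 3 (total 33).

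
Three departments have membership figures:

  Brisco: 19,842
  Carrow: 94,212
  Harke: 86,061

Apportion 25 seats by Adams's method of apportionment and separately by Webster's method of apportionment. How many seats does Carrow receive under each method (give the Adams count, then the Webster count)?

Adams: Brisco 3, Carrow 11, Harke 11.
Webster: Brisco 2, Carrow 12, Harke 11.
Carrow gets 11 under Adams and 12 under Webster.

11 and 12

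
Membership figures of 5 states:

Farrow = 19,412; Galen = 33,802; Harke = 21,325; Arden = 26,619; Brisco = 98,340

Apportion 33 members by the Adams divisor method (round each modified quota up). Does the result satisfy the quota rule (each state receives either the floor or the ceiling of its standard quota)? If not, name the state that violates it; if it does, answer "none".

Standard quotas: Farrow 3.211, Galen 5.591, Harke 3.527, Arden 4.403, Brisco 16.267.
Adams allocation: Farrow 3, Galen 6, Harke 4, Arden 5, Brisco 15.
Brisco has quota 16.267 (lower 16, upper 17) but receives 15 — outside the quota interval.

Brisco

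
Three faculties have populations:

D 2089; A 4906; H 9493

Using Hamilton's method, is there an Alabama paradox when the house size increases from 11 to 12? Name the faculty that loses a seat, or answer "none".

At 11 seats: D 2, A 3, H 6.
At 12 seats: D 1, A 4, H 7.
D drops from 2 to 1.

D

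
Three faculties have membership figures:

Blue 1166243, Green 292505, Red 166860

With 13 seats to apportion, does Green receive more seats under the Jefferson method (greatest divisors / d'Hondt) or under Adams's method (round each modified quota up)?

Jefferson: Blue 10, Green 2, Red 1.
Adams: Blue 8, Green 3, Red 2.
Green gets 2 under Jefferson and 3 under Adams.

Adams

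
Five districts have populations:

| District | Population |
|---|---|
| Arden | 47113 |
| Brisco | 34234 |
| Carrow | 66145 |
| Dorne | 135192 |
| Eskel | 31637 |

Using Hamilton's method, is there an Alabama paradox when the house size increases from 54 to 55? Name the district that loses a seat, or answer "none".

Eskel

At 54 seats: Arden 8, Brisco 6, Carrow 11, Dorne 23, Eskel 6.
At 55 seats: Arden 8, Brisco 6, Carrow 12, Dorne 24, Eskel 5.
Eskel drops from 6 to 5.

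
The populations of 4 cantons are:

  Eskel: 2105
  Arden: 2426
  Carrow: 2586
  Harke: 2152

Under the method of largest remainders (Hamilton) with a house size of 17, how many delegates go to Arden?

4

Total 9269; standard divisor 9269/17 ≈ 545.235.
Standard quotas: Eskel 3.861, Arden 4.449, Carrow 4.743, Harke 3.947.
Lower quotas: Eskel 3, Arden 4, Carrow 4, Harke 3 (sum 14, leaving 3 seats).
Remainders in descending order: Harke 0.947, Eskel 0.861, Carrow 0.743, Arden 0.449.
The surplus seats go to Harke, Eskel, Carrow.
Arden receives 4.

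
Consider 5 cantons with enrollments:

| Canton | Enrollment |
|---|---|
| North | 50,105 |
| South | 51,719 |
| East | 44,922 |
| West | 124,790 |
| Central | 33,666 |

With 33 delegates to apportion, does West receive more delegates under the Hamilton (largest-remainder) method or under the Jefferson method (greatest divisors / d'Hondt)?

Hamilton: North 5, South 6, East 5, West 13, Central 4.
Jefferson: North 5, South 6, East 5, West 14, Central 3.
West gets 13 under Hamilton and 14 under Jefferson.

Jefferson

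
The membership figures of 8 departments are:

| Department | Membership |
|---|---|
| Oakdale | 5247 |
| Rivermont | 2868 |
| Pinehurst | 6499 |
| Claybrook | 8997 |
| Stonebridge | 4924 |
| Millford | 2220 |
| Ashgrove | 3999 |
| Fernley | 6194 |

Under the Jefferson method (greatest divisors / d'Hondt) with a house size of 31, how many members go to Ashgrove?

3

Standard divisor 40948/31 ≈ 1320.903; standard quotas: Oakdale 3.972, Rivermont 2.171, Pinehurst 4.920, Claybrook 6.811, Stonebridge 3.728, Millford 1.681, Ashgrove 3.027, Fernley 4.689.
Rounding down gives 3, 2, 4, 6, 3, 1, 3, 4 = 26 seats, so the divisor must be adjusted.
With modified divisor 1200: modified quotas Oakdale 4.372, Rivermont 2.390, Pinehurst 5.416, Claybrook 7.497, Stonebridge 4.103, Millford 1.850, Ashgrove 3.333, Fernley 5.162.
Rounding down: Oakdale 4, Rivermont 2, Pinehurst 5, Claybrook 7, Stonebridge 4, Millford 1, Ashgrove 3, Fernley 5 (total 31).
Ashgrove receives 3.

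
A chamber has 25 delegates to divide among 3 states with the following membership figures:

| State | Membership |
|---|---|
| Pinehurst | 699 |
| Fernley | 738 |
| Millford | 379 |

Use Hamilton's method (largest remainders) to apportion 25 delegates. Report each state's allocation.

Standard divisor: 1816 ÷ 25 ≈ 72.64.
Standard quotas: Pinehurst 9.623, Fernley 10.160, Millford 5.218.
Lower quotas: Pinehurst 9, Fernley 10, Millford 5 (sum 24, leaving 1 seat).
Remainders in descending order: Pinehurst 0.623, Millford 0.218, Fernley 0.160.
Largest remainder: Pinehurst receives the extra seat.

Pinehurst 10, Fernley 10, Millford 5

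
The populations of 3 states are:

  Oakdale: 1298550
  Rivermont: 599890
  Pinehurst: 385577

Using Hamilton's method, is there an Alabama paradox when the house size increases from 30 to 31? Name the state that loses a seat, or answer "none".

At 30 seats: Oakdale 17, Rivermont 8, Pinehurst 5.
At 31 seats: Oakdale 18, Rivermont 8, Pinehurst 5.
No state's allocation decreased.

none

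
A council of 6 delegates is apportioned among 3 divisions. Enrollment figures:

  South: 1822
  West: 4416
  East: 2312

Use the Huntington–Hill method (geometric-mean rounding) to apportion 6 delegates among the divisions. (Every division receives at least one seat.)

South=1, West=3, East=2

With divisor 1462: modified quotas South 1.246, West 3.021, East 1.581.
Geometric-mean thresholds: South √(1·2)=1.414, West √(3·4)=3.464, East √(1·2)=1.414.
Each quota rounded against its threshold gives South 1, West 3, East 2 (total 6).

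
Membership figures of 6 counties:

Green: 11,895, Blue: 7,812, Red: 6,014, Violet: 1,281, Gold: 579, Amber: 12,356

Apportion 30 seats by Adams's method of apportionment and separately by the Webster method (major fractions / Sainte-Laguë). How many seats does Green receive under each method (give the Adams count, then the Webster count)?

Adams: Green 8, Blue 6, Red 5, Violet 1, Gold 1, Amber 9.
Webster: Green 9, Blue 6, Red 5, Violet 1, Gold 0, Amber 9.
Green gets 8 under Adams and 9 under Webster.

8 and 9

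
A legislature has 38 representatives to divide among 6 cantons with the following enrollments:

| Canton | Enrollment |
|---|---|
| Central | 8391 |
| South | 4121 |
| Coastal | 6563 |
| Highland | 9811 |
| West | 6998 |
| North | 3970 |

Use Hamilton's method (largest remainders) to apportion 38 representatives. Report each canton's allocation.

Total 39854; standard divisor 39854/38 ≈ 1048.789.
Standard quotas: Central 8.0007, South 3.9293, Coastal 6.2577, Highland 9.3546, West 6.6725, North 3.7853.
Lower quotas: Central 8, South 3, Coastal 6, Highland 9, West 6, North 3 (sum 35, leaving 3 seats).
Remainders in descending order: South 0.9293, North 0.7853, West 0.6725, Highland 0.3546, Coastal 0.2577, Central 0.0007.
Largest remainders: South, North, West receive the extra seats.

Central 8, South 4, Coastal 6, Highland 9, West 7, North 4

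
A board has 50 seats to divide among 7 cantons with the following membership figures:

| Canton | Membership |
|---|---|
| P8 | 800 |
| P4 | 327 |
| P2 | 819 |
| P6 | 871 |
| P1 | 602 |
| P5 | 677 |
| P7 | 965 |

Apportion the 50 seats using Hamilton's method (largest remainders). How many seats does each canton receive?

P8=8; P4=3; P2=8; P6=9; P1=6; P5=7; P7=9

The standard divisor is 5061/50 ≈ 101.22.
Standard quotas: P8 7.904, P4 3.231, P2 8.091, P6 8.605, P1 5.947, P5 6.688, P7 9.534.
Lower quotas: P8 7, P4 3, P2 8, P6 8, P1 5, P5 6, P7 9 (sum 46, leaving 4 seats).
Remainders in descending order: P1 0.947, P8 0.904, P5 0.688, P6 0.605, P7 0.534, P4 0.231, P2 0.091.
Largest remainders: P1, P8, P5, P6 receive the extra seats.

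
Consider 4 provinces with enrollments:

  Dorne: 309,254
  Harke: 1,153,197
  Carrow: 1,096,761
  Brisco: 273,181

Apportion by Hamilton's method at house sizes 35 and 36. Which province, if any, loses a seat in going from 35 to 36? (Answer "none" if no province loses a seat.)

none

At 35 seats: Dorne 4, Harke 14, Carrow 14, Brisco 3.
At 36 seats: Dorne 4, Harke 15, Carrow 14, Brisco 3.
No province's allocation decreased.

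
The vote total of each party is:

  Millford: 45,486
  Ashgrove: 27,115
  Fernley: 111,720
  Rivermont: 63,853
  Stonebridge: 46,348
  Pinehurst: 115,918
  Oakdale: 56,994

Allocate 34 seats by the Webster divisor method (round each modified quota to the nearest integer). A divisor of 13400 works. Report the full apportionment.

Millford 3; Ashgrove 2; Fernley 8; Rivermont 5; Stonebridge 3; Pinehurst 9; Oakdale 4

With modified divisor 13400: modified quotas Millford 3.394, Ashgrove 2.024, Fernley 8.337, Rivermont 4.765, Stonebridge 3.459, Pinehurst 8.651, Oakdale 4.253.
Rounding to the nearest integer: Millford 3, Ashgrove 2, Fernley 8, Rivermont 5, Stonebridge 3, Pinehurst 9, Oakdale 4 (total 34).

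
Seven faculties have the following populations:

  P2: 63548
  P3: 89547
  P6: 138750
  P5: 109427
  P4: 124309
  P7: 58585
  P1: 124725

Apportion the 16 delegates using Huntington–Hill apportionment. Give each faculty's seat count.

P2 2; P3 2; P6 3; P5 2; P4 3; P7 1; P1 3

With divisor 44804: modified quotas P2 1.418, P3 1.999, P6 3.097, P5 2.442, P4 2.775, P7 1.308, P1 2.784.
Geometric-mean thresholds: P2 √(1·2)=1.414, P3 √(1·2)=1.414, P6 √(3·4)=3.464, P5 √(2·3)=2.449, P4 √(2·3)=2.449, P7 √(1·2)=1.414, P1 √(2·3)=2.449.
Each quota rounded against its threshold gives P2 2, P3 2, P6 3, P5 2, P4 3, P7 1, P1 3 (total 16).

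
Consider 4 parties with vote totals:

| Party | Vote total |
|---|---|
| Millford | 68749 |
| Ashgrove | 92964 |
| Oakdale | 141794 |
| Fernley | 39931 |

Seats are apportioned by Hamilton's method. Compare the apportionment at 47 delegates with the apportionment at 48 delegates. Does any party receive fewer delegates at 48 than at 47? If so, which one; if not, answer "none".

At 47 seats: Millford 9, Ashgrove 13, Oakdale 19, Fernley 6.
At 48 seats: Millford 10, Ashgrove 13, Oakdale 20, Fernley 5.
Fernley drops from 6 to 5.

Fernley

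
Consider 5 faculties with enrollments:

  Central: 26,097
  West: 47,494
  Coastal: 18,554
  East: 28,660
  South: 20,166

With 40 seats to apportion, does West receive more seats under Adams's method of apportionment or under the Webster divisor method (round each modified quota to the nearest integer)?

Adams: Central 8, West 13, Coastal 5, East 8, South 6.
Webster: Central 7, West 14, Coastal 5, East 8, South 6.
West gets 13 under Adams and 14 under Webster.

Webster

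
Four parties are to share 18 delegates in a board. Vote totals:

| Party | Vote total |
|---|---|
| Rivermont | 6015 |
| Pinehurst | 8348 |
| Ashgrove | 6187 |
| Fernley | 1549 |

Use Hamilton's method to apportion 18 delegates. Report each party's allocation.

Total 22099; standard divisor 22099/18 ≈ 1227.722.
Standard quotas: Rivermont 4.8993, Pinehurst 6.7996, Ashgrove 5.0394, Fernley 1.2617.
Lower quotas: Rivermont 4, Pinehurst 6, Ashgrove 5, Fernley 1 (sum 16, leaving 2 seats).
Remainders in descending order: Rivermont 0.8993, Pinehurst 0.7996, Fernley 0.2617, Ashgrove 0.0394.
The surplus seats go to Rivermont, Pinehurst.

Rivermont 5; Pinehurst 7; Ashgrove 5; Fernley 1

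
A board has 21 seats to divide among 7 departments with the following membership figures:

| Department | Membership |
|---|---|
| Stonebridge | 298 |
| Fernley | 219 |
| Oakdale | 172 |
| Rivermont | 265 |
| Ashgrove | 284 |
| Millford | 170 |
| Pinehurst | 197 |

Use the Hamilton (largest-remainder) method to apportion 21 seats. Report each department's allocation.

Stonebridge 4; Fernley 3; Oakdale 2; Rivermont 3; Ashgrove 4; Millford 2; Pinehurst 3

The standard divisor is 1605/21 ≈ 76.429.
Standard quotas: Stonebridge 3.899, Fernley 2.865, Oakdale 2.250, Rivermont 3.467, Ashgrove 3.716, Millford 2.224, Pinehurst 2.578.
Lower quotas: Stonebridge 3, Fernley 2, Oakdale 2, Rivermont 3, Ashgrove 3, Millford 2, Pinehurst 2 (sum 17, leaving 4 seats).
Remainders in descending order: Stonebridge 0.899, Fernley 0.865, Ashgrove 0.716, Pinehurst 0.578, Rivermont 0.467, Oakdale 0.250, Millford 0.224.
Largest remainders: Stonebridge, Fernley, Ashgrove, Pinehurst receive the extra seats.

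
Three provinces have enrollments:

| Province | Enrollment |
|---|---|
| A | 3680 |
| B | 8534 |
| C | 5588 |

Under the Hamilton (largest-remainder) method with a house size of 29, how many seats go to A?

6

Total 17802; standard divisor 17802/29 ≈ 613.862.
Standard quotas: A 5.9948, B 13.9021, C 9.1030.
Lower quotas: A 5, B 13, C 9 (sum 27, leaving 2 seats).
Remainders in descending order: A 0.9948, B 0.9021, C 0.1030.
Largest remainders: A, B receive the extra seats.
A receives 6.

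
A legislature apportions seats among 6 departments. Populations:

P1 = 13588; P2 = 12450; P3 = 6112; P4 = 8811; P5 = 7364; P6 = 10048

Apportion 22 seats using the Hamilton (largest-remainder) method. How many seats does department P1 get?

5

Total 58373; standard divisor 58373/22 ≈ 2653.318.
Standard quotas: P1 5.1211, P2 4.6922, P3 2.3035, P4 3.3207, P5 2.7754, P6 3.7870.
Lower quotas: P1 5, P2 4, P3 2, P4 3, P5 2, P6 3 (sum 19, leaving 3 seats).
Remainders in descending order: P6 0.7870, P5 0.7754, P2 0.6922, P4 0.3207, P3 0.3035, P1 0.1211.
The surplus seats go to P6, P5, P2.
P1 receives 5.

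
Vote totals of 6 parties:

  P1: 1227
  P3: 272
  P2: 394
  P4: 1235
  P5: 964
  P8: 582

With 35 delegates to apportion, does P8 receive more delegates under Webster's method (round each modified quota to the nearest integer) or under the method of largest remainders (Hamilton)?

Hamilton

Webster: P1 9, P3 2, P2 3, P4 10, P5 7, P8 4.
Hamilton: P1 9, P3 2, P2 3, P4 9, P5 7, P8 5.
P8 gets 4 under Webster and 5 under Hamilton.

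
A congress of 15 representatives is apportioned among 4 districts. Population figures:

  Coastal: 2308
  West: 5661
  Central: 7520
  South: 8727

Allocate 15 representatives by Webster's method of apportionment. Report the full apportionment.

Standard divisor 24216/15 ≈ 1614.4; standard quotas: Coastal 1.430, West 3.507, Central 4.658, South 5.406.
Rounding to the nearest integer gives Coastal 1, West 4, Central 5, South 5 — total 15, matching the house size, so no adjustment is needed.

Coastal: 1, West: 4, Central: 5, South: 5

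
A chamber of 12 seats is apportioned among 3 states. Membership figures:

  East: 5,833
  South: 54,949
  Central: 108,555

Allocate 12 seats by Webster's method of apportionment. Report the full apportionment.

East: 0, South: 4, Central: 8

Standard divisor 169337/12 ≈ 14111.417; standard quotas: East 0.413, South 3.894, Central 7.693.
Rounding to the nearest integer gives East 0, South 4, Central 8 — total 12, matching the house size, so no adjustment is needed.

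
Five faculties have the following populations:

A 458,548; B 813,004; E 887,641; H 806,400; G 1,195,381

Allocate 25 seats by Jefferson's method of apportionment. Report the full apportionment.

A=3; B=5; E=5; H=5; G=7

Standard divisor 4160974/25 ≈ 166438.96; standard quotas: A 2.755, B 4.885, E 5.333, H 4.845, G 7.182.
Rounding down gives 2, 4, 5, 4, 7 = 22 seats, so the divisor must be adjusted.
With modified divisor 151100: modified quotas A 3.035, B 5.381, E 5.875, H 5.337, G 7.911.
Rounding down: A 3, B 5, E 5, H 5, G 7 (total 25).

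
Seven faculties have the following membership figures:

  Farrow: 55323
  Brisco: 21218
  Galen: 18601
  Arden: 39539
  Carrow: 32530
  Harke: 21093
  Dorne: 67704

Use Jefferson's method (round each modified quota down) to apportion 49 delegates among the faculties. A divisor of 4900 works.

With modified divisor 4900: modified quotas Farrow 11.290, Brisco 4.330, Galen 3.796, Arden 8.069, Carrow 6.639, Harke 4.305, Dorne 13.817.
Rounding down: Farrow 11, Brisco 4, Galen 3, Arden 8, Carrow 6, Harke 4, Dorne 13 (total 49).

Farrow 11, Brisco 4, Galen 3, Arden 8, Carrow 6, Harke 4, Dorne 13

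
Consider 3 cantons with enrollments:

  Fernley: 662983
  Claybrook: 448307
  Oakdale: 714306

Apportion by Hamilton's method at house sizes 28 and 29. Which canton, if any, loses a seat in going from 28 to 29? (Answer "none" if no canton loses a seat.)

At 28 seats: Fernley 10, Claybrook 7, Oakdale 11.
At 29 seats: Fernley 11, Claybrook 7, Oakdale 11.
No canton's allocation decreased.

none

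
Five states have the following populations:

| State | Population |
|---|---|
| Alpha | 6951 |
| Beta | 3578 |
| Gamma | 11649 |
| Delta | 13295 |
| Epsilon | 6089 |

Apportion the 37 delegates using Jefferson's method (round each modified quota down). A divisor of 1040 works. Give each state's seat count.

Alpha 6; Beta 3; Gamma 11; Delta 12; Epsilon 5

With modified divisor 1040: modified quotas Alpha 6.684, Beta 3.440, Gamma 11.201, Delta 12.784, Epsilon 5.855.
Rounding down: Alpha 6, Beta 3, Gamma 11, Delta 12, Epsilon 5 (total 37).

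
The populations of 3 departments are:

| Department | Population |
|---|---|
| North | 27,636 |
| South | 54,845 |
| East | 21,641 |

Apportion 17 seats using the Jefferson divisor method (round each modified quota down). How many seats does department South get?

Standard divisor 104122/17 ≈ 6124.824; standard quotas: North 4.512, South 8.955, East 3.533.
Rounding down gives 4, 8, 3 = 15 seats, so the divisor must be adjusted.
With modified divisor 5500: modified quotas North 5.025, South 9.972, East 3.935.
Rounding down: North 5, South 9, East 3 (total 17).
South receives 9.

9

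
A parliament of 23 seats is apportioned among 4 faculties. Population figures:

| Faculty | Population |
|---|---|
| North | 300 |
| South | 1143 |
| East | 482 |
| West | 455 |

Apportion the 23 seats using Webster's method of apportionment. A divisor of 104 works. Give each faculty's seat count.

North 3; South 11; East 5; West 4

With modified divisor 104: modified quotas North 2.885, South 10.990, East 4.635, West 4.375.
Rounding to the nearest integer: North 3, South 11, East 5, West 4 (total 23).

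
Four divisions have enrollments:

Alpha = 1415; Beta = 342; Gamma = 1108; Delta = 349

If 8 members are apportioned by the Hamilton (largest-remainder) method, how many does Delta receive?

1

Standard divisor: 3214 ÷ 8 ≈ 401.75.
Standard quotas: Alpha 3.522, Beta 0.851, Gamma 2.758, Delta 0.869.
Lower quotas: Alpha 3, Beta 0, Gamma 2, Delta 0 (sum 5, leaving 3 seats).
Remainders in descending order: Delta 0.869, Beta 0.851, Gamma 0.758, Alpha 0.522.
The surplus seats go to Delta, Beta, Gamma.
Delta receives 1.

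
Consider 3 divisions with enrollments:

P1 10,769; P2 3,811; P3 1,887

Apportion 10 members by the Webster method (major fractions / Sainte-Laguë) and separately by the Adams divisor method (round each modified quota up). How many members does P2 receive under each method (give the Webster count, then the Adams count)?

Webster: P1 7, P2 2, P3 1.
Adams: P1 6, P2 3, P3 1.
P2 gets 2 under Webster and 3 under Adams.

2 and 3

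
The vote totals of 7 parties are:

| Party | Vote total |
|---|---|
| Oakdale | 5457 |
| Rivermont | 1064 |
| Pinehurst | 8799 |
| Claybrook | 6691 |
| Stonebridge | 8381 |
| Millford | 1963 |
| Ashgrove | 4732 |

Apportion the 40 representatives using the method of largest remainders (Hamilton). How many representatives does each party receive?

The standard divisor is 37087/40 ≈ 927.175.
Standard quotas: Oakdale 5.8856, Rivermont 1.1476, Pinehurst 9.4901, Claybrook 7.2165, Stonebridge 9.0393, Millford 2.1172, Ashgrove 5.1037.
Lower quotas: Oakdale 5, Rivermont 1, Pinehurst 9, Claybrook 7, Stonebridge 9, Millford 2, Ashgrove 5 (sum 38, leaving 2 seats).
Remainders in descending order: Oakdale 0.8856, Pinehurst 0.4901, Claybrook 0.2165, Rivermont 0.1476, Millford 0.1172, Ashgrove 0.1037, Stonebridge 0.0393.
The surplus seats go to Oakdale, Pinehurst.

Oakdale: 6, Rivermont: 1, Pinehurst: 10, Claybrook: 7, Stonebridge: 9, Millford: 2, Ashgrove: 5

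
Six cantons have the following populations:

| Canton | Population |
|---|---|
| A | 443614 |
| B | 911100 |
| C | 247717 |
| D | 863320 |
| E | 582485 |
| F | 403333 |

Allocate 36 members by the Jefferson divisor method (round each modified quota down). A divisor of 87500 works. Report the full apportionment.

A 5; B 10; C 2; D 9; E 6; F 4

With modified divisor 87500: modified quotas A 5.070, B 10.413, C 2.831, D 9.867, E 6.657, F 4.610.
Rounding down: A 5, B 10, C 2, D 9, E 6, F 4 (total 36).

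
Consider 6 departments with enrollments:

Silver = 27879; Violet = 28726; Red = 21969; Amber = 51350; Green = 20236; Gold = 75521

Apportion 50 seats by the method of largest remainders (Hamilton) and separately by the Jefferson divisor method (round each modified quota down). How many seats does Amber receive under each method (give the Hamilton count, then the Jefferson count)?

11 and 12

Hamilton: Silver 6, Violet 6, Red 5, Amber 11, Green 5, Gold 17.
Jefferson: Silver 6, Violet 6, Red 5, Amber 12, Green 4, Gold 17.
Amber gets 11 under Hamilton and 12 under Jefferson.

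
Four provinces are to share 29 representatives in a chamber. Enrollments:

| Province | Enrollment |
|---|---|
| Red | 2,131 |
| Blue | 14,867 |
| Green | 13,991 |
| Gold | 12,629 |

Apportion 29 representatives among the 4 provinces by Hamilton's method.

Red: 2, Blue: 10, Green: 9, Gold: 8

Standard divisor: 43618 ÷ 29 ≈ 1504.069.
Standard quotas: Red 1.4168, Blue 9.8845, Green 9.3021, Gold 8.3966.
Lower quotas: Red 1, Blue 9, Green 9, Gold 8 (sum 27, leaving 2 seats).
Remainders in descending order: Blue 0.8845, Red 0.4168, Gold 0.3966, Green 0.3021.
Largest remainders: Blue, Red receive the extra seats.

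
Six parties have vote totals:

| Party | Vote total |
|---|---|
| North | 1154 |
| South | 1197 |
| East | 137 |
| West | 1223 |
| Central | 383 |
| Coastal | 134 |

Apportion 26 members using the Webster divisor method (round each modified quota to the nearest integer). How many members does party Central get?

2

Standard divisor 4228/26 ≈ 162.615; standard quotas: North 7.096, South 7.361, East 0.842, West 7.521, Central 2.355, Coastal 0.824.
Rounding to the nearest integer gives North 7, South 7, East 1, West 8, Central 2, Coastal 1 — total 26, matching the house size, so no adjustment is needed.
Central receives 2.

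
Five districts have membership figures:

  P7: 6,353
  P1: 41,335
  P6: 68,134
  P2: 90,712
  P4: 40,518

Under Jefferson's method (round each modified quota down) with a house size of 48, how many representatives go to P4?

8

Standard divisor 247052/48 ≈ 5146.917; standard quotas: P7 1.234, P1 8.031, P6 13.238, P2 17.625, P4 7.872.
Rounding down gives 1, 8, 13, 17, 7 = 46 seats, so the divisor must be adjusted.
With modified divisor 5000: modified quotas P7 1.271, P1 8.267, P6 13.627, P2 18.142, P4 8.104.
Rounding down: P7 1, P1 8, P6 13, P2 18, P4 8 (total 48).
P4 receives 8.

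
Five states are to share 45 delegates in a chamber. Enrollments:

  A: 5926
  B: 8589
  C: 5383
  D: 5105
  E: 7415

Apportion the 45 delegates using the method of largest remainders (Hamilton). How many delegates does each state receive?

A 8; B 12; C 8; D 7; E 10

Standard divisor: 32418 ÷ 45 ≈ 720.4.
Standard quotas: A 8.2260, B 11.9225, C 7.4722, D 7.0863, E 10.2929.
Lower quotas: A 8, B 11, C 7, D 7, E 10 (sum 43, leaving 2 seats).
Remainders in descending order: B 0.9225, C 0.4722, E 0.2929, A 0.2260, D 0.0863.
The surplus seats go to B, C.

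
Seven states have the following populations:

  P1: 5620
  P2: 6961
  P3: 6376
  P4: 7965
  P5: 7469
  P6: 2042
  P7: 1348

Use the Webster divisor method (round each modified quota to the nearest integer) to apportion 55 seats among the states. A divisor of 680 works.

P1 8; P2 10; P3 9; P4 12; P5 11; P6 3; P7 2

With modified divisor 680: modified quotas P1 8.265, P2 10.237, P3 9.376, P4 11.713, P5 10.984, P6 3.003, P7 1.982.
Rounding to the nearest integer: P1 8, P2 10, P3 9, P4 12, P5 11, P6 3, P7 2 (total 55).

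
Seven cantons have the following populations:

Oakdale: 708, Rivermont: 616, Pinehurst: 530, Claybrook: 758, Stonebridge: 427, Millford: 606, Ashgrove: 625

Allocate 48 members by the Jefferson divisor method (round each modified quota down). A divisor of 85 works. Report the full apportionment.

With modified divisor 85: modified quotas Oakdale 8.329, Rivermont 7.247, Pinehurst 6.235, Claybrook 8.918, Stonebridge 5.024, Millford 7.129, Ashgrove 7.353.
Rounding down: Oakdale 8, Rivermont 7, Pinehurst 6, Claybrook 8, Stonebridge 5, Millford 7, Ashgrove 7 (total 48).

Oakdale: 8, Rivermont: 7, Pinehurst: 6, Claybrook: 8, Stonebridge: 5, Millford: 7, Ashgrove: 7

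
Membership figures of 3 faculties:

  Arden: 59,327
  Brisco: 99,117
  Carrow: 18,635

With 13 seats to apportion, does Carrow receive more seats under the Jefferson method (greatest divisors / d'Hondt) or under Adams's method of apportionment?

Adams

Jefferson: Arden 4, Brisco 8, Carrow 1.
Adams: Arden 4, Brisco 7, Carrow 2.
Carrow gets 1 under Jefferson and 2 under Adams.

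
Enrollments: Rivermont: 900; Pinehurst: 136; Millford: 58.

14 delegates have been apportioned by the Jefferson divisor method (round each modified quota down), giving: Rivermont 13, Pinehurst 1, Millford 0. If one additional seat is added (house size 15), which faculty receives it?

Priority for the next seat is population ÷ (current seats + 1).
Priorities: Rivermont 64.286, Pinehurst 68.000, Millford 58.000.
Highest priority: Pinehurst.

Pinehurst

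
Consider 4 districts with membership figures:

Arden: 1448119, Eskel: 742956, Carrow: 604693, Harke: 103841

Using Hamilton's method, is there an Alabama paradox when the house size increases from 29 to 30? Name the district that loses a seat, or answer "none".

none

At 29 seats: Arden 15, Eskel 7, Carrow 6, Harke 1.
At 30 seats: Arden 15, Eskel 8, Carrow 6, Harke 1.
No district's allocation decreased.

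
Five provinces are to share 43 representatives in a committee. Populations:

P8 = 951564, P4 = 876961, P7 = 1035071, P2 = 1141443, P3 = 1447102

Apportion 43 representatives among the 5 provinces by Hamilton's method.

The standard divisor is 5452141/43 ≈ 126793.977.
Standard quotas: P8 7.5048, P4 6.9164, P7 8.1634, P2 9.0023, P3 11.4130.
Lower quotas: P8 7, P4 6, P7 8, P2 9, P3 11 (sum 41, leaving 2 seats).
Remainders in descending order: P4 0.9164, P8 0.5048, P3 0.4130, P7 0.1634, P2 0.0023.
The surplus seats go to P4, P8.

P8 8, P4 7, P7 8, P2 9, P3 11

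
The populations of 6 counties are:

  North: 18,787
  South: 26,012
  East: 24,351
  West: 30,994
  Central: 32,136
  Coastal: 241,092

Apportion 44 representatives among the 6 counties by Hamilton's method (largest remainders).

North=2, South=3, East=3, West=4, Central=4, Coastal=28

The standard divisor is 373372/44 ≈ 8485.727.
Standard quotas: North 2.2140, South 3.0654, East 2.8696, West 3.6525, Central 3.7871, Coastal 28.4115.
Lower quotas: North 2, South 3, East 2, West 3, Central 3, Coastal 28 (sum 41, leaving 3 seats).
Remainders in descending order: East 0.8696, Central 0.7871, West 0.6525, Coastal 0.4115, North 0.2140, South 0.0654.
Largest remainders: East, Central, West receive the extra seats.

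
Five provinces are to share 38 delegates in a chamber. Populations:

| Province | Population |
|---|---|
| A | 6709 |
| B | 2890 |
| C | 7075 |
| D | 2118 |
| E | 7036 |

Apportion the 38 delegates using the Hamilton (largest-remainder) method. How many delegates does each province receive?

Total 25828; standard divisor 25828/38 ≈ 679.684.
Standard quotas: A 9.8708, B 4.2520, C 10.4092, D 3.1162, E 10.3519.
Lower quotas: A 9, B 4, C 10, D 3, E 10 (sum 36, leaving 2 seats).
Remainders in descending order: A 0.8708, C 0.4092, E 0.3519, B 0.2520, D 0.1162.
The surplus seats go to A, C.

A=10, B=4, C=11, D=3, E=10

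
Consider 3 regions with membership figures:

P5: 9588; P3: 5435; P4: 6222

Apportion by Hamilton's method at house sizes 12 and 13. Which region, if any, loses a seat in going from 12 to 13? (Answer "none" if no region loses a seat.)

At 12 seats: P5 5, P3 3, P4 4.
At 13 seats: P5 6, P3 3, P4 4.
No region's allocation decreased.

none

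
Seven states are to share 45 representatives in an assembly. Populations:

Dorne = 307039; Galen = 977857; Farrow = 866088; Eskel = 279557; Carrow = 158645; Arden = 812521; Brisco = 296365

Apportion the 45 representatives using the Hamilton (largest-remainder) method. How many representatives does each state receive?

The standard divisor is 3698072/45 ≈ 82179.378.
Standard quotas: Dorne 3.7362, Galen 11.8991, Farrow 10.5390, Eskel 3.4018, Carrow 1.9305, Arden 9.8872, Brisco 3.6063.
Lower quotas: Dorne 3, Galen 11, Farrow 10, Eskel 3, Carrow 1, Arden 9, Brisco 3 (sum 40, leaving 5 seats).
Remainders in descending order: Carrow 0.9305, Galen 0.8991, Arden 0.8872, Dorne 0.7362, Brisco 0.6063, Farrow 0.5390, Eskel 0.4018.
Largest remainders: Carrow, Galen, Arden, Dorne, Brisco receive the extra seats.

Dorne=4, Galen=12, Farrow=10, Eskel=3, Carrow=2, Arden=10, Brisco=4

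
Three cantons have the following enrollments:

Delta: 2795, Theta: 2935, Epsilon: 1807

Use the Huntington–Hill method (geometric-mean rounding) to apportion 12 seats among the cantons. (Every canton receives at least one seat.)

With divisor 641: modified quotas Delta 4.360, Theta 4.579, Epsilon 2.819.
Geometric-mean thresholds: Delta √(4·5)=4.472, Theta √(4·5)=4.472, Epsilon √(2·3)=2.449.
Each quota rounded against its threshold gives Delta 4, Theta 5, Epsilon 3 (total 12).

Delta=4; Theta=5; Epsilon=3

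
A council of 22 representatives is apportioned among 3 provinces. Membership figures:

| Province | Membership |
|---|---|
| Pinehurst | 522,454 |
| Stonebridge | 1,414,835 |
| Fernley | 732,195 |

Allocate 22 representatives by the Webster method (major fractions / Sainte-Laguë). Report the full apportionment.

Pinehurst=4, Stonebridge=12, Fernley=6

Standard divisor 2669484/22 ≈ 121340.182; standard quotas: Pinehurst 4.306, Stonebridge 11.660, Fernley 6.034.
Rounding to the nearest integer gives Pinehurst 4, Stonebridge 12, Fernley 6 — total 22, matching the house size, so no adjustment is needed.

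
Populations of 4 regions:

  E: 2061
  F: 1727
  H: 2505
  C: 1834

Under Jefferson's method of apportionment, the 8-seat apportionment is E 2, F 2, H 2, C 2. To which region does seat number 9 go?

H

Priority for the next seat is population ÷ (current seats + 1).
Priorities: E 687.000, F 575.667, H 835.000, C 611.333.
Highest priority: H.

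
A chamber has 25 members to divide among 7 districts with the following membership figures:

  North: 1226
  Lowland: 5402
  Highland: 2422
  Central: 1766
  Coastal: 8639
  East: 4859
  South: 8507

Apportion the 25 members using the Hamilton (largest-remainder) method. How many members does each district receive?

Total 32821; standard divisor 32821/25 ≈ 1312.84.
Standard quotas: North 0.9339, Lowland 4.1147, Highland 1.8449, Central 1.3452, Coastal 6.5804, East 3.7011, South 6.4798.
Lower quotas: North 0, Lowland 4, Highland 1, Central 1, Coastal 6, East 3, South 6 (sum 21, leaving 4 seats).
Remainders in descending order: North 0.9339, Highland 0.8449, East 0.7011, Coastal 0.5804, South 0.4798, Central 0.3452, Lowland 0.1147.
The surplus seats go to North, Highland, East, Coastal.

North 1; Lowland 4; Highland 2; Central 1; Coastal 7; East 4; South 6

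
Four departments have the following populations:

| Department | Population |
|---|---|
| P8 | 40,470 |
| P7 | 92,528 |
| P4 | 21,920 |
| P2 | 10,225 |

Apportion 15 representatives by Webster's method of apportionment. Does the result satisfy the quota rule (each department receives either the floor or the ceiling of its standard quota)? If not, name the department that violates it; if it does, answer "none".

none

Standard quotas: P8 3.676, P7 8.404, P4 1.991, P2 0.929.
Webster allocation: P8 4, P7 8, P4 2, P2 1.
Every allocation lies between the lower and upper quota.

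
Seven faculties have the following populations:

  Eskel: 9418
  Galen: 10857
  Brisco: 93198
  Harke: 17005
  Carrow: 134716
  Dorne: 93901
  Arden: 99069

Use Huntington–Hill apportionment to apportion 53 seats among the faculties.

With divisor 8659: modified quotas Eskel 1.088, Galen 1.254, Brisco 10.763, Harke 1.964, Carrow 15.558, Dorne 10.844, Arden 11.441.
Geometric-mean thresholds: Eskel √(1·2)=1.414, Galen √(1·2)=1.414, Brisco √(10·11)=10.488, Harke √(1·2)=1.414, Carrow √(15·16)=15.492, Dorne √(10·11)=10.488, Arden √(11·12)=11.489.
Each quota rounded against its threshold gives Eskel 1, Galen 1, Brisco 11, Harke 2, Carrow 16, Dorne 11, Arden 11 (total 53).

Eskel=1, Galen=1, Brisco=11, Harke=2, Carrow=16, Dorne=11, Arden=11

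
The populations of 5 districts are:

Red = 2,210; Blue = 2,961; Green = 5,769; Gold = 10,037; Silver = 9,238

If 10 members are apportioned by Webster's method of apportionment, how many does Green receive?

2

Standard divisor 30215/10 ≈ 3021.5; standard quotas: Red 0.731, Blue 0.980, Green 1.909, Gold 3.322, Silver 3.057.
Rounding to the nearest integer gives Red 1, Blue 1, Green 2, Gold 3, Silver 3 — total 10, matching the house size, so no adjustment is needed.
Green receives 2.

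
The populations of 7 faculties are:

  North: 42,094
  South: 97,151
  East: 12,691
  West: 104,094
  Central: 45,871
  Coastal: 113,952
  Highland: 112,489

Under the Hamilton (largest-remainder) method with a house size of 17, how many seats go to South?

3

Total 528342; standard divisor 528342/17 ≈ 31078.941.
Standard quotas: North 1.3544, South 3.1259, East 0.4083, West 3.3493, Central 1.4760, Coastal 3.6665, Highland 3.6195.
Lower quotas: North 1, South 3, East 0, West 3, Central 1, Coastal 3, Highland 3 (sum 14, leaving 3 seats).
Remainders in descending order: Coastal 0.6665, Highland 0.6195, Central 0.4760, East 0.4083, North 0.3544, West 0.3493, South 0.1259.
The surplus seats go to Coastal, Highland, Central.
South receives 3.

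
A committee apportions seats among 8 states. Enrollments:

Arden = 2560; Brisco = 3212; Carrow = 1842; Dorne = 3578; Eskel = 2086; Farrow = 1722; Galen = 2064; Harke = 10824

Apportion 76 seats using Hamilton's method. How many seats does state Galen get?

5

Total 27888; standard divisor 27888/76 ≈ 366.947.
Standard quotas: Arden 6.9765, Brisco 8.7533, Carrow 5.0198, Dorne 9.7507, Eskel 5.6847, Farrow 4.6928, Galen 5.6248, Harke 29.4974.
Lower quotas: Arden 6, Brisco 8, Carrow 5, Dorne 9, Eskel 5, Farrow 4, Galen 5, Harke 29 (sum 71, leaving 5 seats).
Remainders in descending order: Arden 0.9765, Brisco 0.7533, Dorne 0.7507, Farrow 0.6928, Eskel 0.6847, Galen 0.6248, Harke 0.4974, Carrow 0.0198.
Largest remainders: Arden, Brisco, Dorne, Farrow, Eskel receive the extra seats.
Galen receives 5.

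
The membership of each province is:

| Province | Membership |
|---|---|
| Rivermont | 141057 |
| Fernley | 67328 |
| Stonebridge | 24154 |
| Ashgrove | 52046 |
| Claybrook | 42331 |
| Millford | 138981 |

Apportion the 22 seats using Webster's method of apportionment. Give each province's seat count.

Standard divisor 465897/22 ≈ 21177.136; standard quotas: Rivermont 6.661, Fernley 3.179, Stonebridge 1.141, Ashgrove 2.458, Claybrook 1.999, Millford 6.563.
Rounding to the nearest integer gives Rivermont 7, Fernley 3, Stonebridge 1, Ashgrove 2, Claybrook 2, Millford 7 — total 22, matching the house size, so no adjustment is needed.

Rivermont=7, Fernley=3, Stonebridge=1, Ashgrove=2, Claybrook=2, Millford=7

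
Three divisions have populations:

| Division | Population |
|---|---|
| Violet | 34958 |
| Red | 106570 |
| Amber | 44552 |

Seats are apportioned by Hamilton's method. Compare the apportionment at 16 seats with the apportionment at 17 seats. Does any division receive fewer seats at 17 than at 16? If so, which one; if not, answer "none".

At 16 seats: Violet 3, Red 9, Amber 4.
At 17 seats: Violet 3, Red 10, Amber 4.
No division's allocation decreased.

none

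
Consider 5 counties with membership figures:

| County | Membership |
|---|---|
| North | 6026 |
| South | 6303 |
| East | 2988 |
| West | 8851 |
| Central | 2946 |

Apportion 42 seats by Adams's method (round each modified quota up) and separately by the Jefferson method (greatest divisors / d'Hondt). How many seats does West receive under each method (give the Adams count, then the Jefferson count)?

13 and 14

Adams: North 9, South 10, East 5, West 13, Central 5.
Jefferson: North 10, South 10, East 4, West 14, Central 4.
West gets 13 under Adams and 14 under Jefferson.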